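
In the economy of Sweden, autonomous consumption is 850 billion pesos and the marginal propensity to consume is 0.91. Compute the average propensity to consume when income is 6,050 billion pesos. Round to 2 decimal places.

APC = 1.05

C = 850 + 0.91(6050) = 6355.5
APC = C/Y = 6355.5/6050 = 1.05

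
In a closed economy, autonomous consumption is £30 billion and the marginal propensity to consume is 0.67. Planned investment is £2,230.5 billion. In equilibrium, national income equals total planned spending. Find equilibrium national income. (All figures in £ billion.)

Y = C + I = 30 + 0.67Y + 2230.5
Y − 0.67Y = 2260.5
0.33Y = 2260.5, so Y = 2260.5/0.33 = 6850

Y = 6850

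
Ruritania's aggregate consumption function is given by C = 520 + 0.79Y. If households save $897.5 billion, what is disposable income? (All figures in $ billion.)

S = Y − C = -520 + 0.21Y
-520 + 0.21Y = 897.5, so 0.21Y = 1417.5 and Y = 6750

Y = 6750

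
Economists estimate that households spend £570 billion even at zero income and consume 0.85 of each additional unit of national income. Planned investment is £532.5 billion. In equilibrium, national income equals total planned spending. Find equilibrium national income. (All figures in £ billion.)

Y = 7350

Y = C + I = 570 + 0.85Y + 532.5
Y − 0.85Y = 1102.5
0.15Y = 1102.5, so Y = 1102.5/0.15 = 7350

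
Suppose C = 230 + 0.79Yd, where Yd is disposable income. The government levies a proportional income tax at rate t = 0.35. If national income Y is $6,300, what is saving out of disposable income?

Yd = (1 − 0.35)(6300) = 0.65(6300) = 4095
C = 230 + 0.79(4095) = 230 + 3235.05 = 3465.05
S = Yd − C = 4095 − 3465.05 = 629.95

S = 629.95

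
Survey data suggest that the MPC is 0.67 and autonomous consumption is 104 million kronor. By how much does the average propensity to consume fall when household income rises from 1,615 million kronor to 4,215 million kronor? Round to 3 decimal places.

At Y = 1615: C = 104 + 0.67(1615) = 1186.05, APC = 1186.05/1615 = 0.7344
At Y = 4215: C = 2928.05, APC = 2928.05/4215 = 0.6947
Fall in APC = 0.7344 − 0.6947 = 0.0397 ≈ 0.040

ΔAPC = 0.040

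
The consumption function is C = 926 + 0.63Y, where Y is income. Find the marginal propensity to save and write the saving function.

MPS = 0.37; S = -926 + 0.37Y

MPS = 1 − MPC = 1 − 0.63 = 0.37
S = Y − C = -926 + 0.37Y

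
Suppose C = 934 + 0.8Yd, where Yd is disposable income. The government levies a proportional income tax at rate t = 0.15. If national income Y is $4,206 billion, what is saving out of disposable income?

Yd = (1 − 0.15)(4206) = 0.85(4206) = 3575.1
C = 934 + 0.8(3575.1) = 934 + 2860.08 = 3794.08
S = Yd − C = 3575.1 − 3794.08 = -218.98

S = -218.98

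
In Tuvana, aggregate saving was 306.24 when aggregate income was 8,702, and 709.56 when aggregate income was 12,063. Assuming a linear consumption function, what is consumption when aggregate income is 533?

C = 1207.04

MPS = ΔS/ΔY = (709.56 − 306.24)/(12063 − 8702) = 403.32/3361 = 0.12
MPC = 1 − MPS = 0.88
Autonomous saving = 306.24 − 0.12(8702) = -738, so a = 738
C = 738 + 0.88(533) = 738 + 469.04 = 1207.04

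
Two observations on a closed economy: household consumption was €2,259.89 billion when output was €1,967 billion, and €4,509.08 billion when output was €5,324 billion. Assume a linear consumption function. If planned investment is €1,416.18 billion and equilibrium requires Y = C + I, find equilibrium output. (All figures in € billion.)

MPC = (4509.08 − 2259.89)/(5324 − 1967) = 2249.19/3357 = 0.67
a = 2259.89 − 0.67(1967) = 942
Equilibrium: Y = 942 + 0.67Y + 1416.18
0.33Y = 2358.18, so Y = 2358.18/0.33 = 7146

Y = 7146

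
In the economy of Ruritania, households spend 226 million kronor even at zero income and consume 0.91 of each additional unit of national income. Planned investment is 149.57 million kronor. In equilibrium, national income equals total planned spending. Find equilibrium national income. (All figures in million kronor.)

Y = 4173

Y = C + I = 226 + 0.91Y + 149.57
Y − 0.91Y = 375.57
0.09Y = 375.57, so Y = 375.57/0.09 = 4173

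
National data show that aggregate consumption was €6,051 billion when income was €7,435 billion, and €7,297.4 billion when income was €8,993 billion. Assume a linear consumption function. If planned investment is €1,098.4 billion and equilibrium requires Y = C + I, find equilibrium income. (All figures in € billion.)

MPC = (7297.4 − 6051)/(8993 − 7435) = 1246.4/1558 = 0.8
a = 6051 − 0.8(7435) = 103
Equilibrium: Y = 103 + 0.8Y + 1098.4
0.2Y = 1201.4, so Y = 1201.4/0.2 = 6007

Y = 6007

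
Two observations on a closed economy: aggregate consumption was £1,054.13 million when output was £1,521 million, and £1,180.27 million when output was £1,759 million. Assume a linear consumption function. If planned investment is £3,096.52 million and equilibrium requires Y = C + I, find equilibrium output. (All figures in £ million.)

MPC = (1180.27 − 1054.13)/(1759 − 1521) = 126.14/238 = 0.53
a = 1054.13 − 0.53(1521) = 248
Equilibrium: Y = 248 + 0.53Y + 3096.52
0.47Y = 3344.52, so Y = 3344.52/0.47 = 7116

Y = 7116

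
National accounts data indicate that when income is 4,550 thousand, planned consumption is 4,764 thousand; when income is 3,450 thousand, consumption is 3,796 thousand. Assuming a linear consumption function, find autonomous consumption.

a = 760

MPC = ΔC/ΔY = (4764 − 3796)/(4550 − 3450) = 968/1100 = 0.88
a = C − MPC·Y = 3796 − 0.88(3450) = 3796 − 3036 = 760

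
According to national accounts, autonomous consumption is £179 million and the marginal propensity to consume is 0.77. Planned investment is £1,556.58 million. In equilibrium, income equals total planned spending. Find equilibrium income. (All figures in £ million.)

Y = C + I = 179 + 0.77Y + 1556.58
Y − 0.77Y = 1735.58
0.23Y = 1735.58, so Y = 1735.58/0.23 = 7546

Y = 7546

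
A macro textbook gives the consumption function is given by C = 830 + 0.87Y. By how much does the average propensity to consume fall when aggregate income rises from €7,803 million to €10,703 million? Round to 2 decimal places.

ΔAPC = 0.03

At Y = 7803: C = 830 + 0.87(7803) = 7618.61, APC = 7618.61/7803 = 0.976
At Y = 10703: C = 10141.61, APC = 10141.61/10703 = 0.948
Fall in APC = 0.976 − 0.948 = 0.028 ≈ 0.03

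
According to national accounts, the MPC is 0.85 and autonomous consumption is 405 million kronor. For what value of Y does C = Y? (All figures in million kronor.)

Y = 2700

At break-even, C = Y: 405 + 0.85Y = Y
0.15Y = 405, so Y = 405/0.15 = 2700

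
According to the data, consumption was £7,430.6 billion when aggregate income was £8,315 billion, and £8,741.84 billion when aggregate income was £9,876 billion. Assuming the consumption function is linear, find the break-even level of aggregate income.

MPC = (8741.84 − 7430.6)/(9876 − 8315) = 1311.24/1561 = 0.84
a = 7430.6 − 0.84(8315) = 7430.6 − 6984.6 = 446
Break-even: Y = a/(1−MPC) = 446/0.16 = 2787.5

Y = 2787.5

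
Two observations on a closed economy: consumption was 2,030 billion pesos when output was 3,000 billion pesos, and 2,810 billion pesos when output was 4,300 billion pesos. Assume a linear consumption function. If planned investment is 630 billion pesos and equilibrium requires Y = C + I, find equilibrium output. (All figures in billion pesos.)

Y = 2150

MPC = (2810 − 2030)/(4300 − 3000) = 780/1300 = 0.6
a = 2030 − 0.6(3000) = 230
Equilibrium: Y = 230 + 0.6Y + 630
0.4Y = 860, so Y = 860/0.4 = 2150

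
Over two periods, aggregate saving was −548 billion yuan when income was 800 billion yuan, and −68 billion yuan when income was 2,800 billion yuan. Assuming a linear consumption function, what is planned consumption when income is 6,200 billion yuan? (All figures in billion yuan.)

C = 5452

MPS = ΔS/ΔY = (-68 − (-548))/(2800 − 800) = 480/2000 = 0.24
MPC = 1 − MPS = 0.76
Autonomous saving = -548 − 0.24(800) = -740, so a = 740
C = 740 + 0.76(6200) = 740 + 4712 = 5452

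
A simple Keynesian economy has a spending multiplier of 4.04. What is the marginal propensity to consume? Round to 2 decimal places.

k = 1/(1 − MPC), so 1 − MPC = 1/k = 1/4.04 = 0.2475
MPC = 1 − 0.2475 = 0.75

MPC = 0.75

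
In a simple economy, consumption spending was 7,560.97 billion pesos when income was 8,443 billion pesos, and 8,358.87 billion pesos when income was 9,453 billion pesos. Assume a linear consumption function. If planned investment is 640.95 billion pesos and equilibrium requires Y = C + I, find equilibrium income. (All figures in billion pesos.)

Y = 7295

MPC = (8358.87 − 7560.97)/(9453 − 8443) = 797.9/1010 = 0.79
a = 7560.97 − 0.79(8443) = 891
Equilibrium: Y = 891 + 0.79Y + 640.95
0.21Y = 1531.95, so Y = 1531.95/0.21 = 7295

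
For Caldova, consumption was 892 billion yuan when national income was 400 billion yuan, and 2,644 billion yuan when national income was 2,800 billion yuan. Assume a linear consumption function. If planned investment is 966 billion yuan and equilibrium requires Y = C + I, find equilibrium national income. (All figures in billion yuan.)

MPC = (2644 − 892)/(2800 − 400) = 1752/2400 = 0.73
a = 892 − 0.73(400) = 600
Equilibrium: Y = 600 + 0.73Y + 966
0.27Y = 1566, so Y = 1566/0.27 = 5800

Y = 5800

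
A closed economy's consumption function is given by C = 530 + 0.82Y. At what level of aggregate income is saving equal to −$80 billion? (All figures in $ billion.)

Y = 2500

S = Y − C = -530 + 0.18Y
-530 + 0.18Y = -80, so 0.18Y = 450 and Y = 2500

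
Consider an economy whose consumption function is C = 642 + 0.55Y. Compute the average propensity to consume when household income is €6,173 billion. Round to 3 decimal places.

C = 642 + 0.55(6173) = 4037.15
APC = C/Y = 4037.15/6173 = 0.654

APC = 0.654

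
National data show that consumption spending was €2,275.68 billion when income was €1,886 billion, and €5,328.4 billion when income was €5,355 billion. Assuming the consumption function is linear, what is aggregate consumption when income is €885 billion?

C = 1394.8

MPC = (5328.4 − 2275.68)/(5355 − 1886) = 3052.72/3469 = 0.88
a = 2275.68 − 0.88(1886) = 2275.68 − 1659.68 = 616
C = 616 + 0.88(885) = 616 + 778.8 = 1394.8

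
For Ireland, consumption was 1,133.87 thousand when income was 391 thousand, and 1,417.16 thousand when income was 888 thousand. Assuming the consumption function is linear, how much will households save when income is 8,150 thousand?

S = 2593.5

MPC = (1417.16 − 1133.87)/(888 − 391) = 283.29/497 = 0.57
a = 1133.87 − 0.57(391) = 1133.87 − 222.87 = 911
C = 911 + 0.57(8150) = 5556.5
S = 8150 − 5556.5 = 2593.5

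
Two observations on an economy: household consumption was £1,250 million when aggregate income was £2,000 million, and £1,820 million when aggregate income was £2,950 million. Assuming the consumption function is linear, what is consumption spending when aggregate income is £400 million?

C = 290

MPC = (1820 − 1250)/(2950 − 2000) = 570/950 = 0.6
a = 1250 − 0.6(2000) = 1250 − 1200 = 50
C = 50 + 0.6(400) = 50 + 240 = 290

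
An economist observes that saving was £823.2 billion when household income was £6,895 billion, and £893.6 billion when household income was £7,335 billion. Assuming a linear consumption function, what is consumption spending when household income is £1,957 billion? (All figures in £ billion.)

C = 1923.88

MPS = ΔS/ΔY = (893.6 − 823.2)/(7335 − 6895) = 70.4/440 = 0.16
MPC = 1 − MPS = 0.84
Autonomous saving = 823.2 − 0.16(6895) = -280, so a = 280
C = 280 + 0.84(1957) = 280 + 1643.88 = 1923.88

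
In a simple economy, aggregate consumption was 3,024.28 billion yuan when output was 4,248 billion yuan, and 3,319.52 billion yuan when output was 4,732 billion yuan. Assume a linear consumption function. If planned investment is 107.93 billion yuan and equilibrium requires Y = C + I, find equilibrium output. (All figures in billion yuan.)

Y = 1387

MPC = (3319.52 − 3024.28)/(4732 − 4248) = 295.24/484 = 0.61
a = 3024.28 − 0.61(4248) = 433
Equilibrium: Y = 433 + 0.61Y + 107.93
0.39Y = 540.93, so Y = 540.93/0.39 = 1387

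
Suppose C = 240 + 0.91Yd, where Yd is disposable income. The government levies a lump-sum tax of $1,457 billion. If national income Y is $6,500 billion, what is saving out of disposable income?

S = 213.87

Yd = Y − T = 6500 − 1457 = 5043
C = 240 + 0.91(5043) = 240 + 4589.13 = 4829.13
S = Yd − C = 5043 − 4829.13 = 213.87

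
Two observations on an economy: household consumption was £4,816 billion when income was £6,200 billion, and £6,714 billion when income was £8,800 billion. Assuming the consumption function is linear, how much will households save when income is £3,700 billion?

S = 709

MPC = (6714 − 4816)/(8800 − 6200) = 1898/2600 = 0.73
a = 4816 − 0.73(6200) = 4816 − 4526 = 290
C = 290 + 0.73(3700) = 2991
S = 3700 − 2991 = 709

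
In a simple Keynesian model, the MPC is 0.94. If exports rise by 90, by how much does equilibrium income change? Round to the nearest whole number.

The multiplier is 1/(1 − MPC) = 1/0.06.
ΔY = 90/0.06 = 1500.00 ≈ 1500

ΔY ≈ 1500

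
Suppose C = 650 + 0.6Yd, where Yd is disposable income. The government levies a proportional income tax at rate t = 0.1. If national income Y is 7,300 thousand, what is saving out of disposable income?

Yd = (1 − 0.1)(7300) = 0.9(7300) = 6570
C = 650 + 0.6(6570) = 650 + 3942 = 4592
S = Yd − C = 6570 − 4592 = 1978

S = 1978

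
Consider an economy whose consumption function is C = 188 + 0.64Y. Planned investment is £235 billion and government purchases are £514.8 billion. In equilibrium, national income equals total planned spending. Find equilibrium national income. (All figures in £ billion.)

Y = 2605

Y = C + I + G = 188 + 0.64Y + 235 + 514.8
Y − 0.64Y = 937.8
0.36Y = 937.8, so Y = 937.8/0.36 = 2605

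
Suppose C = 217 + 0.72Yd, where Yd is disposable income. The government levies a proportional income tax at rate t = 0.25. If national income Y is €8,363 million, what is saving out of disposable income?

S = 1539.23

Yd = (1 − 0.25)(8363) = 0.75(8363) = 6272.25
C = 217 + 0.72(6272.25) = 217 + 4516.02 = 4733.02
S = Yd − C = 6272.25 − 4733.02 = 1539.23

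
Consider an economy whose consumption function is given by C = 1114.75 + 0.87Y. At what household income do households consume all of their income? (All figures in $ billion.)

Y = 8575

At break-even, C = Y: 1114.75 + 0.87Y = Y
0.13Y = 1114.75, so Y = 1114.75/0.13 = 8575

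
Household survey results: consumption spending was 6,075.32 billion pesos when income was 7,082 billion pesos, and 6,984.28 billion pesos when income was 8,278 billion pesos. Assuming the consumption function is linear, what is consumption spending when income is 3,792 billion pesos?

MPC = (6984.28 − 6075.32)/(8278 − 7082) = 908.96/1196 = 0.76
a = 6075.32 − 0.76(7082) = 6075.32 − 5382.32 = 693
C = 693 + 0.76(3792) = 693 + 2881.92 = 3574.92

C = 3574.92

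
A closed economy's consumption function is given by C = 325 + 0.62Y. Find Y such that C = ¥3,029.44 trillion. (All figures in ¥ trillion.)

325 + 0.62Y = 3029.44
0.62Y = 2704.44, so Y = 2704.44/0.62 = 4362

Y = 4362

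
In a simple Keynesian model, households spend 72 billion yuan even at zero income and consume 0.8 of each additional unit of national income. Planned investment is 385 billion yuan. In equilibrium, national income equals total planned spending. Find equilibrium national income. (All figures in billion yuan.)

Y = C + I = 72 + 0.8Y + 385
Y − 0.8Y = 457
0.2Y = 457, so Y = 457/0.2 = 2285

Y = 2285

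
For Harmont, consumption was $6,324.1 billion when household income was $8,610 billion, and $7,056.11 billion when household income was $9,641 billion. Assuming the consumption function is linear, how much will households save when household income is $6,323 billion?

MPC = (7056.11 − 6324.1)/(9641 − 8610) = 732.01/1031 = 0.71
a = 6324.1 − 0.71(8610) = 6324.1 − 6113.1 = 211
C = 211 + 0.71(6323) = 4700.33
S = 6323 − 4700.33 = 1622.67

S = 1622.67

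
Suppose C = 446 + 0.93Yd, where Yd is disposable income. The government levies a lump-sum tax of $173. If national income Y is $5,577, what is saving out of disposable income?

Yd = Y − T = 5577 − 173 = 5404
C = 446 + 0.93(5404) = 446 + 5025.72 = 5471.72
S = Yd − C = 5404 − 5471.72 = -67.72

S = -67.72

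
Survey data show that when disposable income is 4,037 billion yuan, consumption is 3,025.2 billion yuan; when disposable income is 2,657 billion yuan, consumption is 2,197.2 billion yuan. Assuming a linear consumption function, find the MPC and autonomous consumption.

MPC = ΔC/ΔY = (3025.2 − 2197.2)/(4037 − 2657) = 828/1380 = 0.6
a = C − MPC·Y = 2197.2 − 0.6(2657) = 2197.2 − 1594.2 = 603

MPC = 0.6; a = 603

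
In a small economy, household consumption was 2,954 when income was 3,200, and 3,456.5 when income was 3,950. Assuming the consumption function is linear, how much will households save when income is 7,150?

MPC = (3456.5 − 2954)/(3950 − 3200) = 502.5/750 = 0.67
a = 2954 − 0.67(3200) = 2954 − 2144 = 810
C = 810 + 0.67(7150) = 5600.5
S = 7150 − 5600.5 = 1549.5

S = 1549.5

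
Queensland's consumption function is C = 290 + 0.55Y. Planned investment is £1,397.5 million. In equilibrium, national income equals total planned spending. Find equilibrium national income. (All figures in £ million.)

Y = C + I = 290 + 0.55Y + 1397.5
Y − 0.55Y = 1687.5
0.45Y = 1687.5, so Y = 1687.5/0.45 = 3750

Y = 3750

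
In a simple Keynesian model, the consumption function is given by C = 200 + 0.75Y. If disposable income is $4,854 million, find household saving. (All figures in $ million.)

S = 1013.5

C = 200 + 0.75(4854) = 200 + 3640.5 = 3840.5
S = Y − C = 4854 − 3840.5 = 1013.5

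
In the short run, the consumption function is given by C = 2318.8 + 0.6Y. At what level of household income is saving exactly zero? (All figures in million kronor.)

Y = 5797

At break-even, C = Y: 2318.8 + 0.6Y = Y
0.4Y = 2318.8, so Y = 2318.8/0.4 = 5797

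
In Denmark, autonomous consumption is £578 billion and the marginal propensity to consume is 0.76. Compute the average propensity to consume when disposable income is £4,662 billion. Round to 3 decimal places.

APC = 0.884

C = 578 + 0.76(4662) = 4121.12
APC = C/Y = 4121.12/4662 = 0.884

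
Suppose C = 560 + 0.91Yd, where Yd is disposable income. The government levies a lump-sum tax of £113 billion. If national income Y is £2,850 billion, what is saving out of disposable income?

S = -313.67

Yd = Y − T = 2850 − 113 = 2737
C = 560 + 0.91(2737) = 560 + 2490.67 = 3050.67
S = Yd − C = 2737 − 3050.67 = -313.67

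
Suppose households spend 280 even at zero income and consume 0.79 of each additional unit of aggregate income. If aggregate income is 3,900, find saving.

C = 280 + 0.79(3900) = 280 + 3081 = 3361
S = Y − C = 3900 − 3361 = 539

S = 539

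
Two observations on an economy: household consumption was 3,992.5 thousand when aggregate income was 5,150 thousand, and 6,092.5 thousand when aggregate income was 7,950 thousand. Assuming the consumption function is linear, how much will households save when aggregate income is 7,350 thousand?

S = 1707.5

MPC = (6092.5 − 3992.5)/(7950 − 5150) = 2100/2800 = 0.75
a = 3992.5 − 0.75(5150) = 3992.5 − 3862.5 = 130
C = 130 + 0.75(7350) = 5642.5
S = 7350 − 5642.5 = 1707.5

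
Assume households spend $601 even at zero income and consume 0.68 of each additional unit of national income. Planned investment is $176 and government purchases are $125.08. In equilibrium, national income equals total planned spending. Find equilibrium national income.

Y = 2819

Y = C + I + G = 601 + 0.68Y + 176 + 125.08
Y − 0.68Y = 902.08
0.32Y = 902.08, so Y = 902.08/0.32 = 2819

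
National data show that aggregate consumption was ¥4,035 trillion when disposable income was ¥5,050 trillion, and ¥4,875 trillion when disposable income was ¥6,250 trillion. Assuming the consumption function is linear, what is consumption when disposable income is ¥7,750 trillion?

C = 5925

MPC = (4875 − 4035)/(6250 − 5050) = 840/1200 = 0.7
a = 4035 − 0.7(5050) = 4035 − 3535 = 500
C = 500 + 0.7(7750) = 500 + 5425 = 5925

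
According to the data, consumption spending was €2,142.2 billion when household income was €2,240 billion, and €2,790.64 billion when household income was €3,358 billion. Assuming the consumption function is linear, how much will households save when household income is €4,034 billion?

MPC = (2790.64 − 2142.2)/(3358 − 2240) = 648.44/1118 = 0.58
a = 2142.2 − 0.58(2240) = 2142.2 − 1299.2 = 843
C = 843 + 0.58(4034) = 3182.72
S = 4034 − 3182.72 = 851.28

S = 851.28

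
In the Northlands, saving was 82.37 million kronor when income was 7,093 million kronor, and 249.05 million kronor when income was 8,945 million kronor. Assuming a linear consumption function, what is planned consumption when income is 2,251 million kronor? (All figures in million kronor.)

MPS = ΔS/ΔY = (249.05 − 82.37)/(8945 − 7093) = 166.68/1852 = 0.09
MPC = 1 − MPS = 0.91
Autonomous saving = 82.37 − 0.09(7093) = -556, so a = 556
C = 556 + 0.91(2251) = 556 + 2048.41 = 2604.41

C = 2604.41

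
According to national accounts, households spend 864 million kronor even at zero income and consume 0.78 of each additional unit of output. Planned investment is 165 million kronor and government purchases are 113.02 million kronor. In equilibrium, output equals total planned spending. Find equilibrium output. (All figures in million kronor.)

Y = 5191

Y = C + I + G = 864 + 0.78Y + 165 + 113.02
Y − 0.78Y = 1142.02
0.22Y = 1142.02, so Y = 1142.02/0.22 = 5191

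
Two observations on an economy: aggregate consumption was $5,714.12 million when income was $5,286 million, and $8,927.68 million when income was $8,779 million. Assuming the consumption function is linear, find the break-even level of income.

Y = 10637.5

MPC = (8927.68 − 5714.12)/(8779 − 5286) = 3213.56/3493 = 0.92
a = 5714.12 − 0.92(5286) = 5714.12 − 4863.12 = 851
Break-even: Y = a/(1−MPC) = 851/0.08 = 10637.5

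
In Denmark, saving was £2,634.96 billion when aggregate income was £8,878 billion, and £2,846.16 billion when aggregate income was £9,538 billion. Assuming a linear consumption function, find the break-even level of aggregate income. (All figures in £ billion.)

MPS = ΔS/ΔY = (2846.16 − 2634.96)/(9538 − 8878) = 211.2/660 = 0.32
MPC = 1 − MPS = 0.68
From S(8878) = 2634.96: −a + 0.32(8878) = 2634.96, so a = 2840.96 − 2634.96 = 206
Break-even (S = 0): Y = a/MPS = 206/0.32 = 643.75

Y = 643.75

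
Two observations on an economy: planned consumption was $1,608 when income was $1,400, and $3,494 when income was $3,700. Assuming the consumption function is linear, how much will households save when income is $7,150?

S = 827

MPC = (3494 − 1608)/(3700 − 1400) = 1886/2300 = 0.82
a = 1608 − 0.82(1400) = 1608 − 1148 = 460
C = 460 + 0.82(7150) = 6323
S = 7150 − 6323 = 827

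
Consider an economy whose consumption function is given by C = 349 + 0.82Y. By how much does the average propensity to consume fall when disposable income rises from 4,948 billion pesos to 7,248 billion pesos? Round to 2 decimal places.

ΔAPC = 0.02

At Y = 4948: C = 349 + 0.82(4948) = 4406.36, APC = 4406.36/4948 = 0.891
At Y = 7248: C = 6292.36, APC = 6292.36/7248 = 0.868
Fall in APC = 0.891 − 0.868 = 0.023 ≈ 0.02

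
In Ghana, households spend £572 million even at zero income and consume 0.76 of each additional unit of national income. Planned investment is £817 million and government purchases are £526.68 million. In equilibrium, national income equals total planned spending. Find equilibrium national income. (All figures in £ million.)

Y = 7982

Y = C + I + G = 572 + 0.76Y + 817 + 526.68
Y − 0.76Y = 1915.68
0.24Y = 1915.68, so Y = 1915.68/0.24 = 7982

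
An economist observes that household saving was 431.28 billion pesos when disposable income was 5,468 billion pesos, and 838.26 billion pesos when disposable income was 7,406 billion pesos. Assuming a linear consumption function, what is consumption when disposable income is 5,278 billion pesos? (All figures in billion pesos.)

C = 4886.62

MPS = ΔS/ΔY = (838.26 − 431.28)/(7406 − 5468) = 406.98/1938 = 0.21
MPC = 1 − MPS = 0.79
Autonomous saving = 431.28 − 0.21(5468) = -717, so a = 717
C = 717 + 0.79(5278) = 717 + 4169.62 = 4886.62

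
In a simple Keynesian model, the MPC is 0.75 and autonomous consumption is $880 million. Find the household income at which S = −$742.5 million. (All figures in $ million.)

Y = 550

S = Y − C = -880 + 0.25Y
-880 + 0.25Y = -742.5, so 0.25Y = 137.5 and Y = 550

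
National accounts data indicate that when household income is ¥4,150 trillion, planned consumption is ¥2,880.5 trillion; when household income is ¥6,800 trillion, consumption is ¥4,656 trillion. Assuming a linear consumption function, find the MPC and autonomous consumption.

MPC = 0.67; a = 100

MPC = ΔC/ΔY = (4656 − 2880.5)/(6800 − 4150) = 1775.5/2650 = 0.67
a = C − MPC·Y = 2880.5 − 0.67(4150) = 2880.5 − 2780.5 = 100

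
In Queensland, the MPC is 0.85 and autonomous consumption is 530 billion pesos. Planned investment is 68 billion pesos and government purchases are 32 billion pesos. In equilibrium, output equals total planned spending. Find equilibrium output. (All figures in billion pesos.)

Y = C + I + G = 530 + 0.85Y + 68 + 32
Y − 0.85Y = 630
0.15Y = 630, so Y = 630/0.15 = 4200

Y = 4200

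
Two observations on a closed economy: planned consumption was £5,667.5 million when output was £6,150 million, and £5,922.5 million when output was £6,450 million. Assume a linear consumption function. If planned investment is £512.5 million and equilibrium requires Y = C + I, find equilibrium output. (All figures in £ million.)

MPC = (5922.5 − 5667.5)/(6450 − 6150) = 255/300 = 0.85
a = 5667.5 − 0.85(6150) = 440
Equilibrium: Y = 440 + 0.85Y + 512.5
0.15Y = 952.5, so Y = 952.5/0.15 = 6350

Y = 6350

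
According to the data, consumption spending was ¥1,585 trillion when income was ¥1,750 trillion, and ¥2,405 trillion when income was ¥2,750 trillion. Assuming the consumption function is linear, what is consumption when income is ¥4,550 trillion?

C = 3881

MPC = (2405 − 1585)/(2750 − 1750) = 820/1000 = 0.82
a = 1585 − 0.82(1750) = 1585 − 1435 = 150
C = 150 + 0.82(4550) = 150 + 3731 = 3881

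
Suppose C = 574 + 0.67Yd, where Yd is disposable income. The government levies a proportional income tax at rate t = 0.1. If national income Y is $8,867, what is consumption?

C = 5920.801

Yd = (1 − 0.1)(8867) = 0.9(8867) = 7980.3
C = 574 + 0.67(7980.3) = 574 + 5346.801 = 5920.801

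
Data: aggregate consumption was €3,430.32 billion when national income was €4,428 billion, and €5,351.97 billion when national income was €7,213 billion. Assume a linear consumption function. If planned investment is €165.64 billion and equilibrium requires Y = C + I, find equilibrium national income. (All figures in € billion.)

Y = 1744

MPC = (5351.97 − 3430.32)/(7213 − 4428) = 1921.65/2785 = 0.69
a = 3430.32 − 0.69(4428) = 375
Equilibrium: Y = 375 + 0.69Y + 165.64
0.31Y = 540.64, so Y = 540.64/0.31 = 1744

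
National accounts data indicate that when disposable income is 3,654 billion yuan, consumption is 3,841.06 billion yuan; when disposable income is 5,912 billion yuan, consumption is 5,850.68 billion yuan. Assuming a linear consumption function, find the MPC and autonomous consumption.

MPC = ΔC/ΔY = (5850.68 − 3841.06)/(5912 − 3654) = 2009.62/2258 = 0.89
a = C − MPC·Y = 3841.06 − 0.89(3654) = 3841.06 − 3252.06 = 589

MPC = 0.89; a = 589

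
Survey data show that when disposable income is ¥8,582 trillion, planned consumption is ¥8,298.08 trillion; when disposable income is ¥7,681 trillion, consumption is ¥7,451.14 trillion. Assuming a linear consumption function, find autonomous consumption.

a = 231

MPC = ΔC/ΔY = (8298.08 − 7451.14)/(8582 − 7681) = 846.94/901 = 0.94
a = C − MPC·Y = 7451.14 − 0.94(7681) = 7451.14 − 7220.14 = 231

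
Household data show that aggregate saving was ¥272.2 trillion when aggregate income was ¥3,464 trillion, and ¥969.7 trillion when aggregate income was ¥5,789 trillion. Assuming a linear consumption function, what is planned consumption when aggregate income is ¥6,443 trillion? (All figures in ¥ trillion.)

MPS = ΔS/ΔY = (969.7 − 272.2)/(5789 − 3464) = 697.5/2325 = 0.3
MPC = 1 − MPS = 0.7
Autonomous saving = 272.2 − 0.3(3464) = -767, so a = 767
C = 767 + 0.7(6443) = 767 + 4510.1 = 5277.1

C = 5277.1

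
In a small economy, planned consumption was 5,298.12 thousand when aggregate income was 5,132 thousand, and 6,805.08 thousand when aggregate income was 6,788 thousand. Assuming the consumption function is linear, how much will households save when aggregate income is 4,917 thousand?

MPC = (6805.08 − 5298.12)/(6788 − 5132) = 1506.96/1656 = 0.91
a = 5298.12 − 0.91(5132) = 5298.12 − 4670.12 = 628
C = 628 + 0.91(4917) = 5102.47
S = 4917 − 5102.47 = -185.47

S = -185.47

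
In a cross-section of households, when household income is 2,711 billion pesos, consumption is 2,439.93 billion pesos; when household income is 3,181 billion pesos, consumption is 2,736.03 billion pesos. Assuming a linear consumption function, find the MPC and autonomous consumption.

MPC = ΔC/ΔY = (2736.03 − 2439.93)/(3181 − 2711) = 296.1/470 = 0.63
a = C − MPC·Y = 2439.93 − 0.63(2711) = 2439.93 − 1707.93 = 732

MPC = 0.63; a = 732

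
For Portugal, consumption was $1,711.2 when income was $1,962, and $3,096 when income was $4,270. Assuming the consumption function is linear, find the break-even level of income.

MPC = (3096 − 1711.2)/(4270 − 1962) = 1384.8/2308 = 0.6
a = 1711.2 − 0.6(1962) = 1711.2 − 1177.2 = 534
Break-even: Y = a/(1−MPC) = 534/0.4 = 1335

Y = 1335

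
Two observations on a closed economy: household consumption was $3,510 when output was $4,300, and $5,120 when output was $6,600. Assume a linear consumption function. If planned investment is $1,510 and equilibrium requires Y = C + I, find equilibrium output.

MPC = (5120 − 3510)/(6600 − 4300) = 1610/2300 = 0.7
a = 3510 − 0.7(4300) = 500
Equilibrium: Y = 500 + 0.7Y + 1510
0.3Y = 2010, so Y = 2010/0.3 = 6700

Y = 6700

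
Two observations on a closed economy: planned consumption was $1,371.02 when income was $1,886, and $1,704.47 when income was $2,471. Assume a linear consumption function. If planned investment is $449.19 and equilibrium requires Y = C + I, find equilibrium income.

Y = 1733

MPC = (1704.47 − 1371.02)/(2471 − 1886) = 333.45/585 = 0.57
a = 1371.02 − 0.57(1886) = 296
Equilibrium: Y = 296 + 0.57Y + 449.19
0.43Y = 745.19, so Y = 745.19/0.43 = 1733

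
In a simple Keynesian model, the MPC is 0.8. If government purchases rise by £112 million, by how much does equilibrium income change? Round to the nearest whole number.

ΔY ≈ 560

The multiplier is 1/(1 − MPC) = 1/0.2.
ΔY = 112/0.2 = 560.00 ≈ 560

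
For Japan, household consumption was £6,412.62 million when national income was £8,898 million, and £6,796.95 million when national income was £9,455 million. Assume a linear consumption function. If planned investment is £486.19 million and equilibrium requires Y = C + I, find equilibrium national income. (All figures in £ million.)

Y = 2449

MPC = (6796.95 − 6412.62)/(9455 − 8898) = 384.33/557 = 0.69
a = 6412.62 − 0.69(8898) = 273
Equilibrium: Y = 273 + 0.69Y + 486.19
0.31Y = 759.19, so Y = 759.19/0.31 = 2449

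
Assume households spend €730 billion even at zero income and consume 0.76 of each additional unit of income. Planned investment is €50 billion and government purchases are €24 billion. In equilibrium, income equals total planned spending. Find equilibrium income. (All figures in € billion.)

Y = C + I + G = 730 + 0.76Y + 50 + 24
Y − 0.76Y = 804
0.24Y = 804, so Y = 804/0.24 = 3350

Y = 3350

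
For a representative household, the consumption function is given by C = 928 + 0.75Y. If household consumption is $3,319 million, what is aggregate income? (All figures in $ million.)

928 + 0.75Y = 3319
0.75Y = 2391, so Y = 2391/0.75 = 3188

Y = 3188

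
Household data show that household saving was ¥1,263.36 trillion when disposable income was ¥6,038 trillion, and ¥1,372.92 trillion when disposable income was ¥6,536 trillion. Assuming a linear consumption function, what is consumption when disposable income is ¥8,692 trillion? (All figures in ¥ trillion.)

MPS = ΔS/ΔY = (1372.92 − 1263.36)/(6536 − 6038) = 109.56/498 = 0.22
MPC = 1 − MPS = 0.78
Autonomous saving = 1263.36 − 0.22(6038) = -65, so a = 65
C = 65 + 0.78(8692) = 65 + 6779.76 = 6844.76

C = 6844.76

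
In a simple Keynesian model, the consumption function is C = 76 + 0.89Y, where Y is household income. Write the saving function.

S = Y − C = Y − (76 + 0.89Y) = -76 + (1 − 0.89)Y

S = -76 + 0.11Y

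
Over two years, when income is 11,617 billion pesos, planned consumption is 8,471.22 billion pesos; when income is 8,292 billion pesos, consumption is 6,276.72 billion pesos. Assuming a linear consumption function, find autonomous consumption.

a = 804

MPC = ΔC/ΔY = (8471.22 − 6276.72)/(11617 − 8292) = 2194.5/3325 = 0.66
a = C − MPC·Y = 6276.72 − 0.66(8292) = 6276.72 − 5472.72 = 804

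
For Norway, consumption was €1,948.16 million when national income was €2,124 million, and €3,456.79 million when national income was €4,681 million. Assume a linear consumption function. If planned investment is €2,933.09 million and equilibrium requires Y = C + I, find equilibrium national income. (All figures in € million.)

Y = 8849

MPC = (3456.79 − 1948.16)/(4681 − 2124) = 1508.63/2557 = 0.59
a = 1948.16 − 0.59(2124) = 695
Equilibrium: Y = 695 + 0.59Y + 2933.09
0.41Y = 3628.09, so Y = 3628.09/0.41 = 8849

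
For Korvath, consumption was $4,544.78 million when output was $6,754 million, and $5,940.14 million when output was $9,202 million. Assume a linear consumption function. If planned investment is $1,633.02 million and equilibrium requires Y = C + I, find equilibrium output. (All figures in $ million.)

Y = 5414

MPC = (5940.14 − 4544.78)/(9202 − 6754) = 1395.36/2448 = 0.57
a = 4544.78 − 0.57(6754) = 695
Equilibrium: Y = 695 + 0.57Y + 1633.02
0.43Y = 2328.02, so Y = 2328.02/0.43 = 5414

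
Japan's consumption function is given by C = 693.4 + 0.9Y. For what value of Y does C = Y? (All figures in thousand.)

At break-even, C = Y: 693.4 + 0.9Y = Y
0.1Y = 693.4, so Y = 693.4/0.1 = 6934

Y = 6934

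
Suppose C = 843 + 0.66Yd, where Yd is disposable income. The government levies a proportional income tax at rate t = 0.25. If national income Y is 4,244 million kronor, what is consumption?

Yd = (1 − 0.25)(4244) = 0.75(4244) = 3183
C = 843 + 0.66(3183) = 843 + 2100.78 = 2943.78

C = 2943.78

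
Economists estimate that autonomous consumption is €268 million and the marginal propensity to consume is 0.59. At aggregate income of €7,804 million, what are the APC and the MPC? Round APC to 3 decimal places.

MPC = 0.59 (the slope of the consumption function)
C = 268 + 0.59(7804) = 4872.36, so APC = 4872.36/7804 = 0.624

APC = 0.624; MPC = 0.59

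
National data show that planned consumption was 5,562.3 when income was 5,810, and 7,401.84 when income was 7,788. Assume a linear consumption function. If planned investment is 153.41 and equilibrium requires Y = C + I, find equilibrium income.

MPC = (7401.84 − 5562.3)/(7788 − 5810) = 1839.54/1978 = 0.93
a = 5562.3 − 0.93(5810) = 159
Equilibrium: Y = 159 + 0.93Y + 153.41
0.07Y = 312.41, so Y = 312.41/0.07 = 4463

Y = 4463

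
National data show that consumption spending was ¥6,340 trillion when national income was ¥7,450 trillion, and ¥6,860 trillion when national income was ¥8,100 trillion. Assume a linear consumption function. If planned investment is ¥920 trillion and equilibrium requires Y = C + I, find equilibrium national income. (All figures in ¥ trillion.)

Y = 6500

MPC = (6860 − 6340)/(8100 − 7450) = 520/650 = 0.8
a = 6340 − 0.8(7450) = 380
Equilibrium: Y = 380 + 0.8Y + 920
0.2Y = 1300, so Y = 1300/0.2 = 6500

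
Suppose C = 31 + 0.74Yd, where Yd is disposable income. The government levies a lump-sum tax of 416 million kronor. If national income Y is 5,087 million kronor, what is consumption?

C = 3487.54

Yd = Y − T = 5087 − 416 = 4671
C = 31 + 0.74(4671) = 31 + 3456.54 = 3487.54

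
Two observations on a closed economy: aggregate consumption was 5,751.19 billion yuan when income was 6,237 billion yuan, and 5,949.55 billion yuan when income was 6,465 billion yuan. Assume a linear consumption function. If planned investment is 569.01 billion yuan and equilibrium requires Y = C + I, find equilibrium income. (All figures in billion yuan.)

MPC = (5949.55 − 5751.19)/(6465 − 6237) = 198.36/228 = 0.87
a = 5751.19 − 0.87(6237) = 325
Equilibrium: Y = 325 + 0.87Y + 569.01
0.13Y = 894.01, so Y = 894.01/0.13 = 6877

Y = 6877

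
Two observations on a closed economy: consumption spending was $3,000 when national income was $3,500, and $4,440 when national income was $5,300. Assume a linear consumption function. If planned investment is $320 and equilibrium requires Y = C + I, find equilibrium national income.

MPC = (4440 − 3000)/(5300 − 3500) = 1440/1800 = 0.8
a = 3000 − 0.8(3500) = 200
Equilibrium: Y = 200 + 0.8Y + 320
0.2Y = 520, so Y = 520/0.2 = 2600

Y = 2600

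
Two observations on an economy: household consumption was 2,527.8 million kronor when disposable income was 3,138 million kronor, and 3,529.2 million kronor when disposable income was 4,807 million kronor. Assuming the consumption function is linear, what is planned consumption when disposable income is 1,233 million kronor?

C = 1384.8

MPC = (3529.2 − 2527.8)/(4807 − 3138) = 1001.4/1669 = 0.6
a = 2527.8 − 0.6(3138) = 2527.8 − 1882.8 = 645
C = 645 + 0.6(1233) = 645 + 739.8 = 1384.8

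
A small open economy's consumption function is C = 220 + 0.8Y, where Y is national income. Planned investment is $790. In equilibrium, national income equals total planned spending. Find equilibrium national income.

Y = 5050

Y = C + I = 220 + 0.8Y + 790
Y − 0.8Y = 1010
0.2Y = 1010, so Y = 1010/0.2 = 5050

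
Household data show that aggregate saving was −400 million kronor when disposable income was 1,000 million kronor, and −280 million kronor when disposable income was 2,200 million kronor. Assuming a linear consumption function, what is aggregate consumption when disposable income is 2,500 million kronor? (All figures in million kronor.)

MPS = ΔS/ΔY = (-280 − (-400))/(2200 − 1000) = 120/1200 = 0.1
MPC = 1 − MPS = 0.9
Autonomous saving = -400 − 0.1(1000) = -500, so a = 500
C = 500 + 0.9(2500) = 500 + 2250 = 2750

C = 2750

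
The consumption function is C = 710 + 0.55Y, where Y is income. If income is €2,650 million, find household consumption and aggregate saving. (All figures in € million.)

C = 710 + 0.55(2650) = 710 + 1457.5 = 2167.5
S = Y − C = 2650 − 2167.5 = 482.5

C = 2167.5; S = 482.5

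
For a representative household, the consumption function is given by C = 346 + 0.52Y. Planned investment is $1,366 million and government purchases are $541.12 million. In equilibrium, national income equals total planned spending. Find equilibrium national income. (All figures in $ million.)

Y = 4694

Y = C + I + G = 346 + 0.52Y + 1366 + 541.12
Y − 0.52Y = 2253.12
0.48Y = 2253.12, so Y = 2253.12/0.48 = 4694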